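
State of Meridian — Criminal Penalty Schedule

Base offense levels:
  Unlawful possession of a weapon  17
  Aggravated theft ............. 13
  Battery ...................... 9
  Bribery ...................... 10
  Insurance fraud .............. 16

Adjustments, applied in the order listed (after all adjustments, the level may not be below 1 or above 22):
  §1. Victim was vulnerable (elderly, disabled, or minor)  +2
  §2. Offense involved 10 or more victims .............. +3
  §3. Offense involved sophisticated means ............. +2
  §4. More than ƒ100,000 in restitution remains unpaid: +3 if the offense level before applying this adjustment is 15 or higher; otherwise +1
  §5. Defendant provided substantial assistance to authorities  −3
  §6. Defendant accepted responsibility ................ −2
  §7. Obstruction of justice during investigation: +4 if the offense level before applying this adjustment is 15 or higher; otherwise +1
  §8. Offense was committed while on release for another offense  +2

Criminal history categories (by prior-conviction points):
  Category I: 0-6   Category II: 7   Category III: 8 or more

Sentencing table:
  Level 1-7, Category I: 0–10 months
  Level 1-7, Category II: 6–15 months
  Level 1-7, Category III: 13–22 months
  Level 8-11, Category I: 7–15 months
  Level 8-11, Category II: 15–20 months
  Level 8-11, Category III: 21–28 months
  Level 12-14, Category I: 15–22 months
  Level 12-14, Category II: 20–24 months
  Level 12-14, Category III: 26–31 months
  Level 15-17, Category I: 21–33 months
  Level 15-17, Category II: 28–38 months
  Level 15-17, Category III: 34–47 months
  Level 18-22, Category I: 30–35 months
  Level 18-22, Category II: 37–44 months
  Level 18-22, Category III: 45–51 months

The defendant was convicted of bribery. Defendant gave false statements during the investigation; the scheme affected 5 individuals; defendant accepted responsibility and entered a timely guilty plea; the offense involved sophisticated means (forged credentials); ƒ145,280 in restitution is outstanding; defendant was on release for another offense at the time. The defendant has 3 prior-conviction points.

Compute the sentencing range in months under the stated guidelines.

15-22 months

Base offense level for bribery: 10.
§1 does not apply.
§2 does not apply.
§3 applies: 10 + 2 = 12.
§4 applies (level before this adjustment is 12 < 15, so +1): 12 + 1 = 13.
§5 does not apply.
§6 applies: 13 − 2 = 11.
§7 applies (level before this adjustment is 11 < 15, so +1): 11 + 1 = 12.
§8 applies: 12 + 2 = 14.
Final offense level: 14.
Criminal history: 3 prior points → Category I (0-6).
Level 14 falls in the 12-14 band.
Grid: Level 12-14 × Category I = 15-22 months.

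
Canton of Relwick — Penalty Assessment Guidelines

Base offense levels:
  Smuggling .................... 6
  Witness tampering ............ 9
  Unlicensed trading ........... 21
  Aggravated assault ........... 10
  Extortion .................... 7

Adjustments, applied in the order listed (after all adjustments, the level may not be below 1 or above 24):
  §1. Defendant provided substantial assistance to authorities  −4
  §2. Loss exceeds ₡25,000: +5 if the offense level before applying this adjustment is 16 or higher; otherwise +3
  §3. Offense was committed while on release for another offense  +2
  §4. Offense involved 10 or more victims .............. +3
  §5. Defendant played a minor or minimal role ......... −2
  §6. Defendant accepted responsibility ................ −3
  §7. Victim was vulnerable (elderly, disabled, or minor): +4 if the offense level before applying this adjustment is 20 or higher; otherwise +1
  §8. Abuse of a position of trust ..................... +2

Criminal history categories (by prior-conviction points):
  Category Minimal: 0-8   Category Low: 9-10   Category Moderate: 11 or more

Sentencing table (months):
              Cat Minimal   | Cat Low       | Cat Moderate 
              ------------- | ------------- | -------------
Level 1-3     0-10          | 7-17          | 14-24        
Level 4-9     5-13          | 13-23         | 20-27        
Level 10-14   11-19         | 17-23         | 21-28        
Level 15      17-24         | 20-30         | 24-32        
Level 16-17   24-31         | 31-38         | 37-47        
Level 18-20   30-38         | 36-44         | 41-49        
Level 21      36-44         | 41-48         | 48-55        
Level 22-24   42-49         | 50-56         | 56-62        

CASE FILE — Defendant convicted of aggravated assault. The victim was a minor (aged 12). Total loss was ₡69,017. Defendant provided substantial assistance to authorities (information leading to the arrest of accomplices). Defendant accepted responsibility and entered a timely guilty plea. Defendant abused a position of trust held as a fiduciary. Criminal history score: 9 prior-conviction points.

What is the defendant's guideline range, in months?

13-23 months

Base offense level for aggravated assault: 10.
§1 applies: 10 − 4 = 6.
§2 applies (level before this adjustment is 6 < 16, so +3): 6 + 3 = 9.
§3 does not apply.
§4 does not apply.
§6 applies: 9 − 3 = 6.
§7 applies (level before this adjustment is 6 < 20, so +1): 6 + 1 = 7.
§8 applies: 7 + 2 = 9.
Final offense level: 9.
Criminal history: 9 prior points → Category Low (9-10).
Level 9 falls in the 4-9 band.
Grid: Level 4-9 × Category Low = 13-23 months.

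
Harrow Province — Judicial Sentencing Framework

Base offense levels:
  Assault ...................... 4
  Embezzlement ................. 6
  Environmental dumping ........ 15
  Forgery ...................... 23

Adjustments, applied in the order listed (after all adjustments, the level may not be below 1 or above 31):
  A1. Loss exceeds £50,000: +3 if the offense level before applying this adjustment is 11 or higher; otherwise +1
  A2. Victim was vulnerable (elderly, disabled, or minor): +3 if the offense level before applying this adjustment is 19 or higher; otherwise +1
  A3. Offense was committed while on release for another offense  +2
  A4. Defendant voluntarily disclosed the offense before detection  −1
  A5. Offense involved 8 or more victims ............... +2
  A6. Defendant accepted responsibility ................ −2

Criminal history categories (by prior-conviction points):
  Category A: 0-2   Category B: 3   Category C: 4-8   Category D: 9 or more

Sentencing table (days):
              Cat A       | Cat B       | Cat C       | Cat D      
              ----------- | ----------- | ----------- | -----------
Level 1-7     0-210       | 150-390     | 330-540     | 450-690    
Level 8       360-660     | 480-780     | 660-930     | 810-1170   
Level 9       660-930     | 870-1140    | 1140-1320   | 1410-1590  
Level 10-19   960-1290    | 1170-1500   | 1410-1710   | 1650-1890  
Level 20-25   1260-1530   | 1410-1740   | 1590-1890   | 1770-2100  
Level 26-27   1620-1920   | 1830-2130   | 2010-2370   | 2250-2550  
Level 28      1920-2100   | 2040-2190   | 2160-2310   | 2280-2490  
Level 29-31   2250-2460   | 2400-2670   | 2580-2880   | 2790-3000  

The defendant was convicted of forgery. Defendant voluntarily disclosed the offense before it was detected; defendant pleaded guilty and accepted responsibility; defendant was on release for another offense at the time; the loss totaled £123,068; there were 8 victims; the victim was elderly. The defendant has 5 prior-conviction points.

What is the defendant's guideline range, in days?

Base offense level for forgery: 23.
A1 applies (level before this adjustment is 23 ≥ 11, so +3): 23 + 3 = 26.
A2 applies (level before this adjustment is 26 ≥ 19, so +3): 26 + 3 = 29.
A3 applies: 29 + 2 = 31.
A4 applies: 31 − 1 = 30.
A5 applies: 30 + 2 = 32.
A6 applies: 32 − 2 = 30.
Final offense level: 30.
Criminal history: 5 prior points → Category C (4-8).
Level 30 falls in the 29-31 band.
Grid: Level 29-31 × Category C = 2580-2880 days.

2580-2880 days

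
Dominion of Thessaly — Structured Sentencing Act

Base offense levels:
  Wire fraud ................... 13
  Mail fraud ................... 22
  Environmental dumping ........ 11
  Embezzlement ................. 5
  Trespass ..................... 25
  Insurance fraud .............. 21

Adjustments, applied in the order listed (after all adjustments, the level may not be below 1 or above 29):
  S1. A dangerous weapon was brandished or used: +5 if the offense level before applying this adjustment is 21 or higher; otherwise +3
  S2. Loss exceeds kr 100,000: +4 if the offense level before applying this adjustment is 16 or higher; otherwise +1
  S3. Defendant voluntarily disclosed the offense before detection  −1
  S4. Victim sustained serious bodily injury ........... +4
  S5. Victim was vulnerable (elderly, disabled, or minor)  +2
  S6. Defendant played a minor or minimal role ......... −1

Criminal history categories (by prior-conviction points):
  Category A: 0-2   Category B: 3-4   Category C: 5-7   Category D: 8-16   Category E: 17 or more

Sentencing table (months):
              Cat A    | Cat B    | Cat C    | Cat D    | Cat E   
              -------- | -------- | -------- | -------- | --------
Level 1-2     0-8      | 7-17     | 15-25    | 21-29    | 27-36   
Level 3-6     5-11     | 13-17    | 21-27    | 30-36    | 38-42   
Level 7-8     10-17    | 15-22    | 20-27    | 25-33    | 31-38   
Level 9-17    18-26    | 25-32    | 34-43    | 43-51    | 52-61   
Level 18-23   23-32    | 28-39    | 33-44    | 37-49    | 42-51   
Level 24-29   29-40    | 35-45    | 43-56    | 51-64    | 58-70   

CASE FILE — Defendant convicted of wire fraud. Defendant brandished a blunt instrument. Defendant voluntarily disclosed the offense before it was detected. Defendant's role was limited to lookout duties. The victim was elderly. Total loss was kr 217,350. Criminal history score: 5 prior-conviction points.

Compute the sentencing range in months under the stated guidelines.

Base offense level for wire fraud: 13.
S1 applies (level before this adjustment is 13 < 21, so +3): 13 + 3 = 16.
S2 applies (level before this adjustment is 16 ≥ 16, so +4): 16 + 4 = 20.
S3 applies: 20 − 1 = 19.
S4 does not apply.
S5 applies: 19 + 2 = 21.
S6 applies: 21 − 1 = 20.
Final offense level: 20.
Criminal history: 5 prior points → Category C (5-7).
Level 20 falls in the 18-23 band.
Grid: Level 18-23 × Category C = 33-44 months.

33-44 months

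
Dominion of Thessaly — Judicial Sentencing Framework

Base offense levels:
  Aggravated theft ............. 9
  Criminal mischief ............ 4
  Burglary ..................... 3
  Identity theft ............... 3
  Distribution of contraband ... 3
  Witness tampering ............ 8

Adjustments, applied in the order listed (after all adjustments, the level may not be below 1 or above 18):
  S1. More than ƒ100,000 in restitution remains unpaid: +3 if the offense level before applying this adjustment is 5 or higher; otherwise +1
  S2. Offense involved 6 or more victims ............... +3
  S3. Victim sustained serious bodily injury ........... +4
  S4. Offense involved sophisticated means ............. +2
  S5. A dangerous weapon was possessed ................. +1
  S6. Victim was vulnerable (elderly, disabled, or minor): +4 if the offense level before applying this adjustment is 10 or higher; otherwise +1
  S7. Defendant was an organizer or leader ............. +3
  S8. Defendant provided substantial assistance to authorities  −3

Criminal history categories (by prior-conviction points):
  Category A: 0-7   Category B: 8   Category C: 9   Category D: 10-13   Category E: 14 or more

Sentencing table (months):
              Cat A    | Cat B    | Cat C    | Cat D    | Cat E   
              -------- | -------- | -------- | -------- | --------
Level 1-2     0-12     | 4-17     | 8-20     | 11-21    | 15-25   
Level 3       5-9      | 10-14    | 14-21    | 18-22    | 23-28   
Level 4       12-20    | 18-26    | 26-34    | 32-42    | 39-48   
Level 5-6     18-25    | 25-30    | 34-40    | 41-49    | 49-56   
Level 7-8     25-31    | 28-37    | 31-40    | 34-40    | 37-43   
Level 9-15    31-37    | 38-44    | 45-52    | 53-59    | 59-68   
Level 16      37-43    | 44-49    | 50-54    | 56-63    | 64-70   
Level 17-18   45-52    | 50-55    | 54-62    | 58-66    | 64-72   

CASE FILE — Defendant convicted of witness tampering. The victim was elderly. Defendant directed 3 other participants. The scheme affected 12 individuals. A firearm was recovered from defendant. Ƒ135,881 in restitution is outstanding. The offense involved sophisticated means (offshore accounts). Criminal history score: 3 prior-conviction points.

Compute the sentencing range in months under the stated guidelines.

Base offense level for witness tampering: 8.
S1 applies (level before this adjustment is 8 ≥ 5, so +3): 8 + 3 = 11.
S2 applies: 11 + 3 = 14.
S4 applies: 14 + 2 = 16.
S5 applies: 16 + 1 = 17.
S6 applies (level before this adjustment is 17 ≥ 10, so +4): 17 + 4 = 21.
S7 applies: 21 + 3 = 24.
S8 does not apply.
Level 24 exceeds the maximum of 18; capped at 18.
Final offense level: 18.
Criminal history: 3 prior points → Category A (0-7).
Level 18 falls in the 17-18 band.
Grid: Level 17-18 × Category A = 45-52 months.

45-52 months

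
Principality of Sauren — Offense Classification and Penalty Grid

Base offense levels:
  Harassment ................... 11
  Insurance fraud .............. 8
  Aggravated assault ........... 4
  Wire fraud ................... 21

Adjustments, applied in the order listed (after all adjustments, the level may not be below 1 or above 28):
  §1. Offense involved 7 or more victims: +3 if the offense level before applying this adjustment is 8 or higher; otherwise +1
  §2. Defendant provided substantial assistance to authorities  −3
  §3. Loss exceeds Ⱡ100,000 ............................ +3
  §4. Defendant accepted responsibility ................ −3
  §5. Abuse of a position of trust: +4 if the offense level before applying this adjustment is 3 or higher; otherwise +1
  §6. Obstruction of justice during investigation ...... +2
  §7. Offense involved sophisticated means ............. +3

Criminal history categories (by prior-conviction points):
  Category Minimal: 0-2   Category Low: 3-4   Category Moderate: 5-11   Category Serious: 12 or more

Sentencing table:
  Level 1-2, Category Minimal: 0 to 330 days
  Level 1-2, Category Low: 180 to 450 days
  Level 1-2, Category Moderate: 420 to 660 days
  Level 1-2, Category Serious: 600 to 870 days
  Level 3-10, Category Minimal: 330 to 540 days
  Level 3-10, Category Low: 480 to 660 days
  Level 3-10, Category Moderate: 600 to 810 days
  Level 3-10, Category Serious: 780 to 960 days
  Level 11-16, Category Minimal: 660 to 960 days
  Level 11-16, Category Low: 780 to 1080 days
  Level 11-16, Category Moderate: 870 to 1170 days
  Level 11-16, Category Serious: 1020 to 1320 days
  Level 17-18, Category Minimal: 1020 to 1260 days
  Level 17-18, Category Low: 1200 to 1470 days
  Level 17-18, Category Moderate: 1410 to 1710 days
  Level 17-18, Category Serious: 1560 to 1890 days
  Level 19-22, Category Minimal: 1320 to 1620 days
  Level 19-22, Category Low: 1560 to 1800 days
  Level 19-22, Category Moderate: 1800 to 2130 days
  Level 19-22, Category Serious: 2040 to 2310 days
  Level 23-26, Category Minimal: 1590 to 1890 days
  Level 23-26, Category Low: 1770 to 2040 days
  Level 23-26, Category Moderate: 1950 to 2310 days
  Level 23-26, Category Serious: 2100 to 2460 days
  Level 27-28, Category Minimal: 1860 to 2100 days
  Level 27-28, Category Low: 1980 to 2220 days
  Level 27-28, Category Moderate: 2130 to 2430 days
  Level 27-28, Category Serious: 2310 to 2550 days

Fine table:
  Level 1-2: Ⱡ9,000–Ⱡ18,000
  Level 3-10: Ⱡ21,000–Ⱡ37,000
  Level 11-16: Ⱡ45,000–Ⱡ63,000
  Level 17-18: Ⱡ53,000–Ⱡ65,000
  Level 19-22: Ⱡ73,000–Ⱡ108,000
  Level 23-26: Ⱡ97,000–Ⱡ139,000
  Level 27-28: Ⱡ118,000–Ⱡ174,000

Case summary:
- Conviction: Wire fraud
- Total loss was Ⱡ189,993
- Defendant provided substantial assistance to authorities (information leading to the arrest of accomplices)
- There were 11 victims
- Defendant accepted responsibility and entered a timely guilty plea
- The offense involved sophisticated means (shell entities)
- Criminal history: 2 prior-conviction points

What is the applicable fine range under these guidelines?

Ⱡ97,000–Ⱡ139,000

Base offense level for wire fraud: 21.
§1 applies (level before this adjustment is 21 ≥ 8, so +3): 21 + 3 = 24.
§2 applies: 24 − 3 = 21.
§3 applies: 21 + 3 = 24.
§4 applies: 24 − 3 = 21.
§5 does not apply.
§6 does not apply.
§7 applies: 21 + 3 = 24.
Final offense level: 24.
Level 24 falls in the 23-26 band.
Fine table: Level 23-26 → Ⱡ97,000–Ⱡ139,000.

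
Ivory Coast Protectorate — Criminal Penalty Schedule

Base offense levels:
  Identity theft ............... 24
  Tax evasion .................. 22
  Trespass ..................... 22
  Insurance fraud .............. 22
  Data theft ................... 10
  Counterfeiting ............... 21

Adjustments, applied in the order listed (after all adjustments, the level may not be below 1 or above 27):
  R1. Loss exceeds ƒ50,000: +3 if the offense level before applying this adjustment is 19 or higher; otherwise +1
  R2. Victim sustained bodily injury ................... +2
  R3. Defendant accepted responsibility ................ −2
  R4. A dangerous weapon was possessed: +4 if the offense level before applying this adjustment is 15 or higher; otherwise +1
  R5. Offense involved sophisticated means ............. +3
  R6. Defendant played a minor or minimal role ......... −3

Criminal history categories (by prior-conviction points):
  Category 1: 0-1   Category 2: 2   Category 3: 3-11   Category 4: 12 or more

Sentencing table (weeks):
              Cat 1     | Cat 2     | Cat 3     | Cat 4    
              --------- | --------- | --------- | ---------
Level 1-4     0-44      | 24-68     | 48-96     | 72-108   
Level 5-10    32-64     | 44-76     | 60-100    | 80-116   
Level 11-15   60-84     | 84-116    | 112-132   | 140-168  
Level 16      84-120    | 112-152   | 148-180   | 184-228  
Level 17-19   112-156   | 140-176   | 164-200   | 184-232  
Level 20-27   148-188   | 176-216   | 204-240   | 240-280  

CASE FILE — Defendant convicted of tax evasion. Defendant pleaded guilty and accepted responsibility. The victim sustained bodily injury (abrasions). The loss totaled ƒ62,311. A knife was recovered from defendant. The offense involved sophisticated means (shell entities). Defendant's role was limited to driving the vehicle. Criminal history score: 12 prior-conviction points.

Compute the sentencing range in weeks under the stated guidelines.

Base offense level for tax evasion: 22.
R1 applies (level before this adjustment is 22 ≥ 19, so +3): 22 + 3 = 25.
R2 applies: 25 + 2 = 27.
R3 applies: 27 − 2 = 25.
R4 applies (level before this adjustment is 25 ≥ 15, so +4): 25 + 4 = 29.
R5 applies: 29 + 3 = 32.
R6 applies: 32 − 3 = 29.
Level 29 exceeds the maximum of 27; capped at 27.
Final offense level: 27.
Criminal history: 12 prior points → Category 4 (12+).
Level 27 falls in the 20-27 band.
Grid: Level 20-27 × Category 4 = 240-280 weeks.

240-280 weeks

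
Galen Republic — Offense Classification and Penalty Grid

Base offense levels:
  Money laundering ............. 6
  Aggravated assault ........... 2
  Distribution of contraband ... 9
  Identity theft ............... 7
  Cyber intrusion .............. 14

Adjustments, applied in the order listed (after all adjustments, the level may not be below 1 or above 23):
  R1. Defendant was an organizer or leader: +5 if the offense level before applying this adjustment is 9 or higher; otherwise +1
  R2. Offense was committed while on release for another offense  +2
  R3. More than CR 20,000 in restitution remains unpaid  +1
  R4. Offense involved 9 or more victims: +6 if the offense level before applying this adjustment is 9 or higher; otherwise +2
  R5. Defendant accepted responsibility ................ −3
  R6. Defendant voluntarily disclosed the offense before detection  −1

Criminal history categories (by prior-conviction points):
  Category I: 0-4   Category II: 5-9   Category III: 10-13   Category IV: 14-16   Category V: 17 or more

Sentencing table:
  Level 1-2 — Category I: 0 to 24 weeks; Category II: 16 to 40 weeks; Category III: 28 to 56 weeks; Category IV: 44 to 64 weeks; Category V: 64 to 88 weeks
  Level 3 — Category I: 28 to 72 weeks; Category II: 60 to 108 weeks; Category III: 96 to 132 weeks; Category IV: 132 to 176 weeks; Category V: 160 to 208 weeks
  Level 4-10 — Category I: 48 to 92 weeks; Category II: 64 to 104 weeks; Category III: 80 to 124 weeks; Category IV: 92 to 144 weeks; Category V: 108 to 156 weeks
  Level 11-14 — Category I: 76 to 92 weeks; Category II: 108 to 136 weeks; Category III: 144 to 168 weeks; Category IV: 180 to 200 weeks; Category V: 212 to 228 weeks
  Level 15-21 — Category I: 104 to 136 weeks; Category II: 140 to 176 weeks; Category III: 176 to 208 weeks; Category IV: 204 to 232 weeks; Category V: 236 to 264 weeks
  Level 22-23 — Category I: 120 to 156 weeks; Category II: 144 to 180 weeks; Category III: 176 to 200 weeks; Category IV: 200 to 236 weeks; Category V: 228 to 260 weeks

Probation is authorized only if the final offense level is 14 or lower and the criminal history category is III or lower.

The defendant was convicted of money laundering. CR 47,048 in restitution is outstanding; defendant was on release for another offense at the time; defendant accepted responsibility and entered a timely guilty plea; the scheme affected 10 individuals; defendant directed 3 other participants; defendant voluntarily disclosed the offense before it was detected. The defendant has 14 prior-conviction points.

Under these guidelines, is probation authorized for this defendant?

No

Base offense level for money laundering: 6.
R1 applies (level before this adjustment is 6 < 9, so +1): 6 + 1 = 7.
R2 applies: 7 + 2 = 9.
R3 applies: 9 + 1 = 10.
R4 applies (level before this adjustment is 10 ≥ 9, so +6): 10 + 6 = 16.
R5 applies: 16 − 3 = 13.
R6 applies: 13 − 1 = 12.
Final offense level: 12.
Criminal history: 14 prior points → Category IV (14-16).
Level 12 falls in the 11-14 band.
Grid: Level 11-14 × Category IV = 180-200 weeks.
Probation check: level 12 ≤ 14 and category IV > III → not eligible.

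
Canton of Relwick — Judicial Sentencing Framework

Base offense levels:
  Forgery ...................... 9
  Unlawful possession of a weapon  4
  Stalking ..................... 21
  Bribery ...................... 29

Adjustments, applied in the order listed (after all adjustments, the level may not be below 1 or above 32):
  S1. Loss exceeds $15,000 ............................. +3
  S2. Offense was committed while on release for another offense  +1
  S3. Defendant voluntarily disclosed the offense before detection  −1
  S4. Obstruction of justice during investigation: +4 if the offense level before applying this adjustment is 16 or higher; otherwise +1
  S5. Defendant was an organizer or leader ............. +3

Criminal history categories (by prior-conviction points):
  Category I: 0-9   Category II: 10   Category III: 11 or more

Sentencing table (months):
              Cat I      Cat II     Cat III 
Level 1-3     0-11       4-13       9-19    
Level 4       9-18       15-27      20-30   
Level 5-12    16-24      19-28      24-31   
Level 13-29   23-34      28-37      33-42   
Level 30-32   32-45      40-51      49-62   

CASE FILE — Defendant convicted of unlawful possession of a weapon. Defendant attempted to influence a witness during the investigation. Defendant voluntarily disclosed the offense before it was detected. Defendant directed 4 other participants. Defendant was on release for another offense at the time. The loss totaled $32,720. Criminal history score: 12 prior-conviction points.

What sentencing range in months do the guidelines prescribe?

Base offense level for unlawful possession of a weapon: 4.
S1 applies: 4 + 3 = 7.
S2 applies: 7 + 1 = 8.
S3 applies: 8 − 1 = 7.
S4 applies (level before this adjustment is 7 < 16, so +1): 7 + 1 = 8.
S5 applies: 8 + 3 = 11.
Final offense level: 11.
Criminal history: 12 prior points → Category III (11+).
Level 11 falls in the 5-12 band.
Grid: Level 5-12 × Category III = 24-31 months.

24-31 months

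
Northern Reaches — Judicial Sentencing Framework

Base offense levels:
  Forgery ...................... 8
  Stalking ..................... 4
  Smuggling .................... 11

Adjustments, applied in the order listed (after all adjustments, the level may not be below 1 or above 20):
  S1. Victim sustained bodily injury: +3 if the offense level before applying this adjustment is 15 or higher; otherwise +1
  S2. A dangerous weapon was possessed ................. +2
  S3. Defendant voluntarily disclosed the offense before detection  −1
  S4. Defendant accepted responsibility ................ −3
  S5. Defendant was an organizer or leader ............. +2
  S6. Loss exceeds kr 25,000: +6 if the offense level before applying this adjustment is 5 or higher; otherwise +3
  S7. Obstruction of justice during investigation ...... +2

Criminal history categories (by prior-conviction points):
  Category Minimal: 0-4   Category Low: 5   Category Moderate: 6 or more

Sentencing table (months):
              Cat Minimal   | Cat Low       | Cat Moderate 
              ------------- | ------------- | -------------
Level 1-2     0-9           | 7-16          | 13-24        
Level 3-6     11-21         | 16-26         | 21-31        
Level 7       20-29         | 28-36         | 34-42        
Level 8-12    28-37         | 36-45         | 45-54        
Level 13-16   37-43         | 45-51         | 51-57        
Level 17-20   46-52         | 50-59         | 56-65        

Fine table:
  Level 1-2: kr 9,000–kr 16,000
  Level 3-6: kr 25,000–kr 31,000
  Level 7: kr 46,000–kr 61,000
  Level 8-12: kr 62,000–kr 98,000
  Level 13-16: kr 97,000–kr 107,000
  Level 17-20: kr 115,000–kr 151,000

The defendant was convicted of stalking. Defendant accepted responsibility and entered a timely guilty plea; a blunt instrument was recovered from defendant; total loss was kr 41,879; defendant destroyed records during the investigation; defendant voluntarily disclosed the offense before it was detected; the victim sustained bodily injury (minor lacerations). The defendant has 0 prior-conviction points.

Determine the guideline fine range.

Base offense level for stalking: 4.
S1 applies (level before this adjustment is 4 < 15, so +1): 4 + 1 = 5.
S2 applies: 5 + 2 = 7.
S3 applies: 7 − 1 = 6.
S4 applies: 6 − 3 = 3.
S5 does not apply.
S6 applies (level before this adjustment is 3 < 5, so +3): 3 + 3 = 6.
S7 applies: 6 + 2 = 8.
Final offense level: 8.
Level 8 falls in the 8-12 band.
Fine table: Level 8-12 → kr 62,000–kr 98,000.

kr 62,000–kr 98,000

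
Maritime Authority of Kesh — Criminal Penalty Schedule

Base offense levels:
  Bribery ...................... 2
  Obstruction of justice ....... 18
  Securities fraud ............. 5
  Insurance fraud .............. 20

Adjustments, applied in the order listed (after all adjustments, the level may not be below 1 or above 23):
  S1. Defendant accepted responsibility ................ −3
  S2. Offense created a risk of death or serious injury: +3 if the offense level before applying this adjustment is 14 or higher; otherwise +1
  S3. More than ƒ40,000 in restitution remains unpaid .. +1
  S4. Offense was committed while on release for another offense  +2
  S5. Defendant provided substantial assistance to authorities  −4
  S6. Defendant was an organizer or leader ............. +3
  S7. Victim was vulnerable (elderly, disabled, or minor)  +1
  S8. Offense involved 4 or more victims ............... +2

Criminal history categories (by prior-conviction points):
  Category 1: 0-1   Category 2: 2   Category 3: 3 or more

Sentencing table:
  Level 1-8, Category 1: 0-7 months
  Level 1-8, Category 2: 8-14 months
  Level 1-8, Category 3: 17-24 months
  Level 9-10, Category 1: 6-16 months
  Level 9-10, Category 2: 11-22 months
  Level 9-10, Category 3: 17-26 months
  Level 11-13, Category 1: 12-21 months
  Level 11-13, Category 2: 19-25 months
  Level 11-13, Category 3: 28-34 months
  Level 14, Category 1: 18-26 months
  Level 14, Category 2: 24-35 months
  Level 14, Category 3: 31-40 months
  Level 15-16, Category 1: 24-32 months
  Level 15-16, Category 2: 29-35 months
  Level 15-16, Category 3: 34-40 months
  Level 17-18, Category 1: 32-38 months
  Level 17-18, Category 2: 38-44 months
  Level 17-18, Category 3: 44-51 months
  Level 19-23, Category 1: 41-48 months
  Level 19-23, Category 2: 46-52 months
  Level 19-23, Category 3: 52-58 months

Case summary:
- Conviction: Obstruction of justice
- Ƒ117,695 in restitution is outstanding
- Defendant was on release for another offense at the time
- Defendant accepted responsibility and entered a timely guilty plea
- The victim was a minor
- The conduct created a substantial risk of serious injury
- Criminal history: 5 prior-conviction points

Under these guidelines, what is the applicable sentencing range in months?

52-58 months

Base offense level for obstruction of justice: 18.
S1 applies: 18 − 3 = 15.
S2 applies (level before this adjustment is 15 ≥ 14, so +3): 15 + 3 = 18.
S3 applies: 18 + 1 = 19.
S4 applies: 19 + 2 = 21.
S7 applies: 21 + 1 = 22.
S8 does not apply.
Final offense level: 22.
Criminal history: 5 prior points → Category 3 (3+).
Level 22 falls in the 19-23 band.
Grid: Level 19-23 × Category 3 = 52-58 months.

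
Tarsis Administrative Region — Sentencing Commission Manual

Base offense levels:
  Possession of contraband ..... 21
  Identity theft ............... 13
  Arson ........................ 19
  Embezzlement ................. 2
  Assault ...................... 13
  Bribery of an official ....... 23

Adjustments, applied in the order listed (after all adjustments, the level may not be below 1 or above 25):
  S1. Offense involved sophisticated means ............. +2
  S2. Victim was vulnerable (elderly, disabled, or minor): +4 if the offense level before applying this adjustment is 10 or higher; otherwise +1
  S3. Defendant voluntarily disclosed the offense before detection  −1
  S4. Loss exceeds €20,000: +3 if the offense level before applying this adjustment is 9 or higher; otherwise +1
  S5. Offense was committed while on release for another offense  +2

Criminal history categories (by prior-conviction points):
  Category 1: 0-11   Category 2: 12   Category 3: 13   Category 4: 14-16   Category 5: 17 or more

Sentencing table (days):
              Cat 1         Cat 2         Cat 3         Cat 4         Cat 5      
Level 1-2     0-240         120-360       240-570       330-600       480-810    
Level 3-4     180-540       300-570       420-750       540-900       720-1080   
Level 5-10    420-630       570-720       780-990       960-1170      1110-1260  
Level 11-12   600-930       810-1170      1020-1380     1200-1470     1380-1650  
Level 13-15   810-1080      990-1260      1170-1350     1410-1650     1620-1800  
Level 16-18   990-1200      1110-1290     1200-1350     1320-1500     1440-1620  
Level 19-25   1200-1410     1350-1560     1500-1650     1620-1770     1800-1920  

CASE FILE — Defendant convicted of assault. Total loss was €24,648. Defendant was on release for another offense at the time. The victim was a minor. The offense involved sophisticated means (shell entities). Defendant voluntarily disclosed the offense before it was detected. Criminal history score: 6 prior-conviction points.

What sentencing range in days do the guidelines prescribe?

1200-1410 days

Base offense level for assault: 13.
S1 applies: 13 + 2 = 15.
S2 applies (level before this adjustment is 15 ≥ 10, so +4): 15 + 4 = 19.
S3 applies: 19 − 1 = 18.
S4 applies (level before this adjustment is 18 ≥ 9, so +3): 18 + 3 = 21.
S5 applies: 21 + 2 = 23.
Final offense level: 23.
Criminal history: 6 prior points → Category 1 (0-11).
Level 23 falls in the 19-25 band.
Grid: Level 19-25 × Category 1 = 1200-1410 days.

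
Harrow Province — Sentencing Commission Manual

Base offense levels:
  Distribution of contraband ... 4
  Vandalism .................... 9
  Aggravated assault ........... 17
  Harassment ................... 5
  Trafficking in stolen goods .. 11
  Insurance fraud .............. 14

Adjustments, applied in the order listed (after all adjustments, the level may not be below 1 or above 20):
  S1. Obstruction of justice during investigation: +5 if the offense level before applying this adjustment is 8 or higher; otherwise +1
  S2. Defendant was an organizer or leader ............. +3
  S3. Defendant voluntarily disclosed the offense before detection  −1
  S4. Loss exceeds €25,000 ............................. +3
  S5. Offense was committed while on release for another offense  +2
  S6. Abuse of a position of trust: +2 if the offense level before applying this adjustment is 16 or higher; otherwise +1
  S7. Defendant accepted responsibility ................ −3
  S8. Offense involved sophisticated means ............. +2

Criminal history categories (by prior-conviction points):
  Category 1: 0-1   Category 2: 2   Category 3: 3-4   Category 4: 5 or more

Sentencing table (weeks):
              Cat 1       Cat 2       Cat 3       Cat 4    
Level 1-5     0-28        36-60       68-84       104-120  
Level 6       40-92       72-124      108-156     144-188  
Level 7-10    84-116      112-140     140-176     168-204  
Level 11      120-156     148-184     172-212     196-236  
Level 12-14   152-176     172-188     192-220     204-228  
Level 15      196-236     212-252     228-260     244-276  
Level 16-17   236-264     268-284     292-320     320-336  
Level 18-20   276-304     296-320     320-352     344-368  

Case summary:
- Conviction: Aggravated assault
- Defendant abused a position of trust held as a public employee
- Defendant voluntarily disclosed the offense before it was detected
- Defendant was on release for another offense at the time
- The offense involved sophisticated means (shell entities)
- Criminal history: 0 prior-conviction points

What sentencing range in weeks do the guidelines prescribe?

Base offense level for aggravated assault: 17.
S1 does not apply.
S3 applies: 17 − 1 = 16.
S5 applies: 16 + 2 = 18.
S6 applies (level before this adjustment is 18 ≥ 16, so +2): 18 + 2 = 20.
S8 applies: 20 + 2 = 22.
Level 22 exceeds the maximum of 20; capped at 20.
Final offense level: 20.
Criminal history: 0 prior points → Category 1 (0-1).
Level 20 falls in the 18-20 band.
Grid: Level 18-20 × Category 1 = 276-304 weeks.

276-304 weeks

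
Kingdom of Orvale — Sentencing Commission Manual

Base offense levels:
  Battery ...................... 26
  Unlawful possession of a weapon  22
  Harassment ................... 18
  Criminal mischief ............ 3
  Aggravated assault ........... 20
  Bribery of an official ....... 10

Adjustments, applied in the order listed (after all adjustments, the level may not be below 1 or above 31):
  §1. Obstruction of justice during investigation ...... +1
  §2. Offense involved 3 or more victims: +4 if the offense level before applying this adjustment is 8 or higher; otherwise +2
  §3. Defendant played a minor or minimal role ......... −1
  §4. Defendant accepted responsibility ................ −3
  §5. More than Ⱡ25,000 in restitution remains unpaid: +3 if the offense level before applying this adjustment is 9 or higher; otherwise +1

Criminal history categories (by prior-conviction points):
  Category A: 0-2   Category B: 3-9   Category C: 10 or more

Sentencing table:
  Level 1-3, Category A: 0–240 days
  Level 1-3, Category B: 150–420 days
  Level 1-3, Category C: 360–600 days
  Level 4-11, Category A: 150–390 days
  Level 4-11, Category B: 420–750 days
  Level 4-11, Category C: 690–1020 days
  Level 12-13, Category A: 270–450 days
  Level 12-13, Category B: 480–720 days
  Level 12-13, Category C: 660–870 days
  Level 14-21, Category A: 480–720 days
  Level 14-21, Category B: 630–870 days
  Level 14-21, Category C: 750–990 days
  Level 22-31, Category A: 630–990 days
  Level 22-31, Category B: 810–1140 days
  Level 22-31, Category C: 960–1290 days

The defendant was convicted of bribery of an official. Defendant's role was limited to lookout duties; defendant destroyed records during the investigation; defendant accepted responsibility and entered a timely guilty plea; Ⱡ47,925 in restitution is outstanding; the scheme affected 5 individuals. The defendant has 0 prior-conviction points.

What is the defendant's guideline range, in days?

Base offense level for bribery of an official: 10.
§1 applies: 10 + 1 = 11.
§2 applies (level before this adjustment is 11 ≥ 8, so +4): 11 + 4 = 15.
§3 applies: 15 − 1 = 14.
§4 applies: 14 − 3 = 11.
§5 applies (level before this adjustment is 11 ≥ 9, so +3): 11 + 3 = 14.
Final offense level: 14.
Criminal history: 0 prior points → Category A (0-2).
Level 14 falls in the 14-21 band.
Grid: Level 14-21 × Category A = 480-720 days.

480-720 days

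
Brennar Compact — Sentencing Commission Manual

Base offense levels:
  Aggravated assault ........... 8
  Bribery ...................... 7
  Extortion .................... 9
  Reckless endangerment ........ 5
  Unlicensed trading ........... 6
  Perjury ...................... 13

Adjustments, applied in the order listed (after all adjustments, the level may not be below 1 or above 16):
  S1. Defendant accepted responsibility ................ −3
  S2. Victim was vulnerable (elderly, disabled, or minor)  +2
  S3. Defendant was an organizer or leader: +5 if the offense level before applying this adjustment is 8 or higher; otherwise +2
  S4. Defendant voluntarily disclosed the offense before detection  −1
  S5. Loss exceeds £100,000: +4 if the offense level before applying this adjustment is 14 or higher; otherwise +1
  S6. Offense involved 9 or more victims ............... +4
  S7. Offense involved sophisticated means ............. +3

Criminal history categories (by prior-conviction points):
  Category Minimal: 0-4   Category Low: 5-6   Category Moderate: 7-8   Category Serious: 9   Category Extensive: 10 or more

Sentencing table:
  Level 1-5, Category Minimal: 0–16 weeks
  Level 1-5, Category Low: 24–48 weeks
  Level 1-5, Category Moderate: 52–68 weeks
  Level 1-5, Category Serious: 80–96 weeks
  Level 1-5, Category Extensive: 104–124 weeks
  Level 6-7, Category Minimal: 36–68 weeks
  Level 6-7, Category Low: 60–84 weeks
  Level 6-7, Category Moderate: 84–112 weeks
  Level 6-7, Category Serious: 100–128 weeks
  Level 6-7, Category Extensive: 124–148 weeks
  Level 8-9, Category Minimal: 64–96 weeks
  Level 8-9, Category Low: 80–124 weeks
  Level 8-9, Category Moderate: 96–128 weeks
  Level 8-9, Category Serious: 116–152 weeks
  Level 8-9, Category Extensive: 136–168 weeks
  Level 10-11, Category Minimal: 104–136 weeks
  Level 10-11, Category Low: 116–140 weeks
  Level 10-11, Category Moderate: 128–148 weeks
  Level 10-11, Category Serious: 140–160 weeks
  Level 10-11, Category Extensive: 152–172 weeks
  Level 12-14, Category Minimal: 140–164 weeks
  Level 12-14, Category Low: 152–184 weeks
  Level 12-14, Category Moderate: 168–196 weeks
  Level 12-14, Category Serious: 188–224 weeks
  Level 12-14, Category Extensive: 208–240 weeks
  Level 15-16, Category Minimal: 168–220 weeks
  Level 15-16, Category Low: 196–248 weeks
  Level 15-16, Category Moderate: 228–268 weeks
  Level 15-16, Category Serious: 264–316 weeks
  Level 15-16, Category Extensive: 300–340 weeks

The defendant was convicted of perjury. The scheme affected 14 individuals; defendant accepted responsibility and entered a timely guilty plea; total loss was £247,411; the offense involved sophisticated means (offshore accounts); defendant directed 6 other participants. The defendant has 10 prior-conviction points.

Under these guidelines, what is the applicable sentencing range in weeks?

300-340 weeks

Base offense level for perjury: 13.
S1 applies: 13 − 3 = 10.
S2 does not apply.
S3 applies (level before this adjustment is 10 ≥ 8, so +5): 10 + 5 = 15.
S4 does not apply.
S5 applies (level before this adjustment is 15 ≥ 14, so +4): 15 + 4 = 19.
S6 applies: 19 + 4 = 23.
S7 applies: 23 + 3 = 26.
Level 26 exceeds the maximum of 16; capped at 16.
Final offense level: 16.
Criminal history: 10 prior points → Category Extensive (10+).
Level 16 falls in the 15-16 band.
Grid: Level 15-16 × Category Extensive = 300-340 weeks.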